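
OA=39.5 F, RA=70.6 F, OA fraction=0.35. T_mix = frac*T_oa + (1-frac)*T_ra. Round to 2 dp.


T_mix = 0.35*39.5 + 0.65*70.6 = 59.72 F

59.72 F


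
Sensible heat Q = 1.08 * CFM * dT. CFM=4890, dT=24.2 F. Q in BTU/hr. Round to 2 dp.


Q = 1.08 * 4890 * 24.2 = 127805.04 BTU/hr

127805.04 BTU/hr


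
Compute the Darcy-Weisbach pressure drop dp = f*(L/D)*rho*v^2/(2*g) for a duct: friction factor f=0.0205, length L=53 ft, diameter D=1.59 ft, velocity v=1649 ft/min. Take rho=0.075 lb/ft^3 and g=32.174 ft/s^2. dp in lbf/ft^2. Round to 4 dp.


v_fps = 1649/60 = 27.4833 ft/s
dp = 0.0205*(53/1.59)*0.075*27.4833^2/(2*32.174) = 0.6016 lbf/ft^2

0.6016 lbf/ft^2


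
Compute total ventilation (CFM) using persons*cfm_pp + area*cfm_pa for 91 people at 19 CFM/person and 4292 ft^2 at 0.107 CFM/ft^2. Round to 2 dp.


Total = 91*19 + 4292*0.107 = 2188.24 CFM

2188.24 CFM


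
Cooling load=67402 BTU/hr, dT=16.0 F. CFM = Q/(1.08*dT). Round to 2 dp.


CFM = 67402 / (1.08 * 16.0) = 3900.58

3900.58 CFM


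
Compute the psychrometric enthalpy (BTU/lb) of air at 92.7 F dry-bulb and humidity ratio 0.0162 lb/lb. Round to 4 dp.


h = 0.24*92.7 + 0.0162*(1061+0.444*92.7) = 40.1030 BTU/lb

40.1030 BTU/lb


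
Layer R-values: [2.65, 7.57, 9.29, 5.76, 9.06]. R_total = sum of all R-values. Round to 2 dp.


R_total = 2.65 + 7.57 + 9.29 + 5.76 + 9.06 = 34.33

34.33


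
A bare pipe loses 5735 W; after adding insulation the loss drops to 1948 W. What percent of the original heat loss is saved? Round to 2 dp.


Savings = ((5735-1948)/5735)*100 = 66.03 %

66.03 %


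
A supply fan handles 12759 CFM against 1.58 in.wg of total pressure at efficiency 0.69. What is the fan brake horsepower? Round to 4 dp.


BHP = 12759 * 1.58 / (6356 * 0.69) = 4.5966 hp

4.5966 hp


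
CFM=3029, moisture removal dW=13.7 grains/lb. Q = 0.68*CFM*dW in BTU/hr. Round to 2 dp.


Q = 0.68 * 3029 * 13.7 = 28218.16 BTU/hr

28218.16 BTU/hr


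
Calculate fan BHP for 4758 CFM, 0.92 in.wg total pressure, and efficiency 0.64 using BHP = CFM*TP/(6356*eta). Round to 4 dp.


BHP = 4758 * 0.92 / (6356 * 0.64) = 1.0761 hp

1.0761 hp


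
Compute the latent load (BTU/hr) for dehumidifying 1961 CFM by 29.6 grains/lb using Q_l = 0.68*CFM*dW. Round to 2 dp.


Q = 0.68 * 1961 * 29.6 = 39471.01 BTU/hr

39471.01 BTU/hr


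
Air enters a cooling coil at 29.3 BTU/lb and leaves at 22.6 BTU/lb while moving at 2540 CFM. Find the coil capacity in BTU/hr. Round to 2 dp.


Q = 4.5 * 2540 * (29.3 - 22.6) = 76581.00 BTU/hr

76581.00 BTU/hr


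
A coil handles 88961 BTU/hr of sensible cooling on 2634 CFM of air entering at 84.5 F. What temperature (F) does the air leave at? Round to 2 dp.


dT = 88961/(1.08*2634) = 31.2723
T_leave = 84.5 - 31.2723 = 53.23 F

53.23 F


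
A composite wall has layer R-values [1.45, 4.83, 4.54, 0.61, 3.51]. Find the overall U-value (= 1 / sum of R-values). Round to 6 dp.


R_total = 1.45 + 4.83 + 4.54 + 0.61 + 3.51 = 14.94
U = 1/14.94 = 0.066934

0.066934


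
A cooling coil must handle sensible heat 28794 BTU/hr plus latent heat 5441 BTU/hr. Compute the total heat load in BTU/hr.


Qt = 28794 + 5441 = 34235 BTU/hr

34235 BTU/hr


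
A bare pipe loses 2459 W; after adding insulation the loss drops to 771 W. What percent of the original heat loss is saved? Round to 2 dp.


Savings = ((2459-771)/2459)*100 = 68.65 %

68.65 %


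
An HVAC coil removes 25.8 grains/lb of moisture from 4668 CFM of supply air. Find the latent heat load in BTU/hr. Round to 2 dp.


Q = 0.68 * 4668 * 25.8 = 81895.39 BTU/hr

81895.39 BTU/hr


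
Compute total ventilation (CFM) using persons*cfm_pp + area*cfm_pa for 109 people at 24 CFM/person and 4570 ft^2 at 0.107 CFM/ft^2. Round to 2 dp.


Total = 109*24 + 4570*0.107 = 3104.99 CFM

3104.99 CFM


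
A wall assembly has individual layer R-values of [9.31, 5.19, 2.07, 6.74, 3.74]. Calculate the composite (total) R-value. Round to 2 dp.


R_total = 9.31 + 5.19 + 2.07 + 6.74 + 3.74 = 27.05

27.05


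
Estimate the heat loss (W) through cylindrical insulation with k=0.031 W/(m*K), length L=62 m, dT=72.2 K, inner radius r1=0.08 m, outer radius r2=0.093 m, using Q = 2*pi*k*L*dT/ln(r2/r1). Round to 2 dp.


Q = 2*pi*0.031*62*72.2/ln(0.093/0.08) = 5790.60 W

5790.60 W


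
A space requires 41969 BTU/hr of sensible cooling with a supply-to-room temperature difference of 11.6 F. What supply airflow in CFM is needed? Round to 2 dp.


CFM = 41969 / (1.08 * 11.6) = 3350.02

3350.02 CFM


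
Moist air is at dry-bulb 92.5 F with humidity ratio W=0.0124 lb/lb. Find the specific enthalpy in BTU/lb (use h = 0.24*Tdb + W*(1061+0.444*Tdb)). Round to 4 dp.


h = 0.24*92.5 + 0.0124*(1061+0.444*92.5) = 35.8657 BTU/lb

35.8657 BTU/lb


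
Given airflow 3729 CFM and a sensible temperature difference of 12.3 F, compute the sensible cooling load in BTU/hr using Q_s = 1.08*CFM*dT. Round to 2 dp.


Q = 1.08 * 3729 * 12.3 = 49536.04 BTU/hr

49536.04 BTU/hr


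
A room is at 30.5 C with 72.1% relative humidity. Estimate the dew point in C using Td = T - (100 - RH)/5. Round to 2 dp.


Td = 30.5 - (100-72.1)/5 = 24.92 C

24.92 C


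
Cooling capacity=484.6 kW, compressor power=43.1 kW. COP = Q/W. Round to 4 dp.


COP = 484.6 / 43.1 = 11.2436

11.2436


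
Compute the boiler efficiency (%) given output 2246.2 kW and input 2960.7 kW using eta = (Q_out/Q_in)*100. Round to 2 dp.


eta = (2246.2/2960.7)*100 = 75.87 %

75.87 %


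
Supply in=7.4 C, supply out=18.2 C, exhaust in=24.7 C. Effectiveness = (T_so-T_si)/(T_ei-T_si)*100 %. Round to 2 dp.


eff = (18.2-7.4)/(24.7-7.4)*100 = 62.43 %

62.43 %


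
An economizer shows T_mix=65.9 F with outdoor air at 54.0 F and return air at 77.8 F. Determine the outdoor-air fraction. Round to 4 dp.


frac = (65.9 - 77.8) / (54.0 - 77.8) = 0.5000

0.5000


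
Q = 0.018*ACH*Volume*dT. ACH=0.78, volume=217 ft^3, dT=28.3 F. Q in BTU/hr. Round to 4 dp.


Q = 0.018 * 0.78 * 217 * 28.3 = 86.2210 BTU/hr

86.2210 BTU/hr


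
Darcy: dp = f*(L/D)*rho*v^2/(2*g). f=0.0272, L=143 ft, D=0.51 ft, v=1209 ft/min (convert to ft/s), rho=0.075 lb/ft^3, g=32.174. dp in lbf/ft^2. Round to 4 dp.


v_fps = 1209/60 = 20.15 ft/s
dp = 0.0272*(143/0.51)*0.075*20.15^2/(2*32.174) = 3.6092 lbf/ft^2

3.6092 lbf/ft^2


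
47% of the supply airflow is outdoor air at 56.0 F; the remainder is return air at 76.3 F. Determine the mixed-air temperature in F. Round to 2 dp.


T_mix = 0.47*56.0 + 0.53*76.3 = 66.76 F

66.76 F


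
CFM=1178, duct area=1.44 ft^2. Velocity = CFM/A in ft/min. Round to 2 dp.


V = 1178 / 1.44 = 818.06 ft/min

818.06 ft/min


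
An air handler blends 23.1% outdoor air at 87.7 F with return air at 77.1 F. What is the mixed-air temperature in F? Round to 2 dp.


T_mix = 77.1 + (23.1/100)*(87.7-77.1) = 79.55 F

79.55 F


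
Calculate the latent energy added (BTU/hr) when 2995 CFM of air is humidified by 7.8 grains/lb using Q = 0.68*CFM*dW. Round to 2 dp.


Q = 0.68 * 2995 * 7.8 = 15885.48 BTU/hr

15885.48 BTU/hr


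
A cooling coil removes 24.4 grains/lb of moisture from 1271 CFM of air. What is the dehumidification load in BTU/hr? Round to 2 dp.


Q = 0.68 * 1271 * 24.4 = 21088.43 BTU/hr

21088.43 BTU/hr


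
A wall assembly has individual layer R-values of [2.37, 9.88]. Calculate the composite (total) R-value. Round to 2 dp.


R_total = 2.37 + 9.88 = 12.25

12.25


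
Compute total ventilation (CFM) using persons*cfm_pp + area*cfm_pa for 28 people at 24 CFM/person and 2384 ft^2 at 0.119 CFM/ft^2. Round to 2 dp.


Total = 28*24 + 2384*0.119 = 955.70 CFM

955.70 CFM


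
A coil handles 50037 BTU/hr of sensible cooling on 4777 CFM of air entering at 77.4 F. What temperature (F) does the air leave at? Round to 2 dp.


dT = 50037/(1.08*4777) = 9.6987
T_leave = 77.4 - 9.6987 = 67.70 F

67.70 F


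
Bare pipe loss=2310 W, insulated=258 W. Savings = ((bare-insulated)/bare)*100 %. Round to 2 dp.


Savings = ((2310-258)/2310)*100 = 88.83 %

88.83 %


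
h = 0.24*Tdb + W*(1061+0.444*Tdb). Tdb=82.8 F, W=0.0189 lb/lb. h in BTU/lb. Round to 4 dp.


h = 0.24*82.8 + 0.0189*(1061+0.444*82.8) = 40.6197 BTU/lb

40.6197 BTU/lb


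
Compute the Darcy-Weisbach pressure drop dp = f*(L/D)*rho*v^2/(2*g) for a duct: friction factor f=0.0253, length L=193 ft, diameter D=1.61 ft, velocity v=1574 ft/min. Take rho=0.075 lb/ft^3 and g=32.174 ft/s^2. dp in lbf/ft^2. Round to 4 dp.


v_fps = 1574/60 = 26.2333 ft/s
dp = 0.0253*(193/1.61)*0.075*26.2333^2/(2*32.174) = 2.4327 lbf/ft^2

2.4327 lbf/ft^2


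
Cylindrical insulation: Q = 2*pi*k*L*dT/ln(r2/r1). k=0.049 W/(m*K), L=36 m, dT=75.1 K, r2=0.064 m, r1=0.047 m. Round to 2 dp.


Q = 2*pi*0.049*36*75.1/ln(0.064/0.047) = 2696.07 W

2696.07 W


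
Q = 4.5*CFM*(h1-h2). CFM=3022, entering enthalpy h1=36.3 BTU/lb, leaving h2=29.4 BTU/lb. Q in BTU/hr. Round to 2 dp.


Q = 4.5 * 3022 * (36.3 - 29.4) = 93833.10 BTU/hr

93833.10 BTU/hr


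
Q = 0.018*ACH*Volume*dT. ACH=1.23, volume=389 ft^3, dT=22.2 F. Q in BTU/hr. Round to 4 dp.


Q = 0.018 * 1.23 * 389 * 22.2 = 191.1966 BTU/hr

191.1966 BTU/hr


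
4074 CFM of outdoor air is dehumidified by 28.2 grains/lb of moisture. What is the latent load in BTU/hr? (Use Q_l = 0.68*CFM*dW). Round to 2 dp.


Q = 0.68 * 4074 * 28.2 = 78123.02 BTU/hr

78123.02 BTU/hr


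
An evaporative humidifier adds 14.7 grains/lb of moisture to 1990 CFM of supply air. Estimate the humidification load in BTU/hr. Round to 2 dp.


Q = 0.68 * 1990 * 14.7 = 19892.04 BTU/hr

19892.04 BTU/hr


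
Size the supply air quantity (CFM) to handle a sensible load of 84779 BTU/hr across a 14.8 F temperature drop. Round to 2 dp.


CFM = 84779 / (1.08 * 14.8) = 5303.99

5303.99 CFM


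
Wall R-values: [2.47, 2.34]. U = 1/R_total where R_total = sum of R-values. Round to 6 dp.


R_total = 2.47 + 2.34 = 4.81
U = 1/4.81 = 0.207900

0.207900


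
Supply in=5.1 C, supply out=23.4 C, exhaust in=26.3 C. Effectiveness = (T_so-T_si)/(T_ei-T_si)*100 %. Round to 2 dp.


eff = (23.4-5.1)/(26.3-5.1)*100 = 86.32 %

86.32 %


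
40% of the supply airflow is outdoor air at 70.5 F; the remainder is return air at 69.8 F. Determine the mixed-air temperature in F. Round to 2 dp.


T_mix = 0.4*70.5 + 0.6*69.8 = 70.08 F

70.08 F


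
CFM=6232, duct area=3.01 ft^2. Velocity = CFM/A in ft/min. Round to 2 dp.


V = 6232 / 3.01 = 2070.43 ft/min

2070.43 ft/min


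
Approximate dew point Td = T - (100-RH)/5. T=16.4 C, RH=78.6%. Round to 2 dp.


Td = 16.4 - (100-78.6)/5 = 12.12 C

12.12 C


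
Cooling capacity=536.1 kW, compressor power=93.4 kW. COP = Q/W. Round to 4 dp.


COP = 536.1 / 93.4 = 5.7398

5.7398


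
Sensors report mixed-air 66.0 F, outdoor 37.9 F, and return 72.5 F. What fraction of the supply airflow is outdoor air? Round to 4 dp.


frac = (66.0 - 72.5) / (37.9 - 72.5) = 0.1879

0.1879


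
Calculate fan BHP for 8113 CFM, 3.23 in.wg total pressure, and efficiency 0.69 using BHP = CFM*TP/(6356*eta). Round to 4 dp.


BHP = 8113 * 3.23 / (6356 * 0.69) = 5.9752 hp

5.9752 hp


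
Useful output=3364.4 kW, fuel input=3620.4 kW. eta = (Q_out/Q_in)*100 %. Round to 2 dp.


eta = (3364.4/3620.4)*100 = 92.93 %

92.93 %


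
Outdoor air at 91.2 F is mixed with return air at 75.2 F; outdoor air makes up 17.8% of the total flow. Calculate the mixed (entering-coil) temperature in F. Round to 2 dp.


T_mix = 75.2 + (17.8/100)*(91.2-75.2) = 78.05 F

78.05 F


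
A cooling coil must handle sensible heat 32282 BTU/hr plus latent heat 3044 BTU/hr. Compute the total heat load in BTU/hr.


Qt = 32282 + 3044 = 35326 BTU/hr

35326 BTU/hr


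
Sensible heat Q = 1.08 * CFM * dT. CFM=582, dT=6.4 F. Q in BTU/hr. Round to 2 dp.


Q = 1.08 * 582 * 6.4 = 4022.78 BTU/hr

4022.78 BTU/hr


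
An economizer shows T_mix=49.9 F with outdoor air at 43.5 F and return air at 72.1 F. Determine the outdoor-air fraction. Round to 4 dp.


frac = (49.9 - 72.1) / (43.5 - 72.1) = 0.7762

0.7762


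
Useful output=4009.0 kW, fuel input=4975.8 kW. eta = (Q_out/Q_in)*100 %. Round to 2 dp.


eta = (4009.0/4975.8)*100 = 80.57 %

80.57 %


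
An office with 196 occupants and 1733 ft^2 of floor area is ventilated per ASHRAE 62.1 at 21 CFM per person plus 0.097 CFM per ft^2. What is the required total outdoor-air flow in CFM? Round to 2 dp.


Total = 196*21 + 1733*0.097 = 4284.10 CFM

4284.10 CFM


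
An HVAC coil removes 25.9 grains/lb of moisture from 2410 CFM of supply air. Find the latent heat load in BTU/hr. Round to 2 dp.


Q = 0.68 * 2410 * 25.9 = 42444.92 BTU/hr

42444.92 BTU/hr


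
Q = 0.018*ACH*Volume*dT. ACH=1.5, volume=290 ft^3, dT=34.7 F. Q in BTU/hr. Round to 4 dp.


Q = 0.018 * 1.5 * 290 * 34.7 = 271.7010 BTU/hr

271.7010 BTU/hr


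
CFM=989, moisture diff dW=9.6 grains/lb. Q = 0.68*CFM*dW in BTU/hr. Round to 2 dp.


Q = 0.68 * 989 * 9.6 = 6456.19 BTU/hr

6456.19 BTU/hr


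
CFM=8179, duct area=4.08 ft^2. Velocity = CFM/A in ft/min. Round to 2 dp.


V = 8179 / 4.08 = 2004.66 ft/min

2004.66 ft/min


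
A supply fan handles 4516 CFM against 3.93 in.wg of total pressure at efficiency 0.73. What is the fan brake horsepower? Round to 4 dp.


BHP = 4516 * 3.93 / (6356 * 0.73) = 3.8251 hp

3.8251 hp


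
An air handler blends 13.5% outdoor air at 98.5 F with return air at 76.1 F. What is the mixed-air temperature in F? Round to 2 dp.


T_mix = 76.1 + (13.5/100)*(98.5-76.1) = 79.12 F

79.12 F


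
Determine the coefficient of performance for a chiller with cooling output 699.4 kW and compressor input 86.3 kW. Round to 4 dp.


COP = 699.4 / 86.3 = 8.1043

8.1043


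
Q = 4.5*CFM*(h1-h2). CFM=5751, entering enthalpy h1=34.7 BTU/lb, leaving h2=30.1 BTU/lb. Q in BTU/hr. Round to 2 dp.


Q = 4.5 * 5751 * (34.7 - 30.1) = 119045.70 BTU/hr

119045.70 BTU/hr


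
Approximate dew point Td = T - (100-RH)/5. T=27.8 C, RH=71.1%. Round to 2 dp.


Td = 27.8 - (100-71.1)/5 = 22.02 C

22.02 C


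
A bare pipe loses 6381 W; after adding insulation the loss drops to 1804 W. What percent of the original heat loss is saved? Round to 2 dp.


Savings = ((6381-1804)/6381)*100 = 71.73 %

71.73 %


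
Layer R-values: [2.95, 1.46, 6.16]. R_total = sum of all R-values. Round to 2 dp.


R_total = 2.95 + 1.46 + 6.16 = 10.57

10.57


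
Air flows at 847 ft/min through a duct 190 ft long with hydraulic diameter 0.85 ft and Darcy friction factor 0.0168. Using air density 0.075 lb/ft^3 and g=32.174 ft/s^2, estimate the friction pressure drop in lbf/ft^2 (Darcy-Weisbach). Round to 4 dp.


v_fps = 847/60 = 14.1167 ft/s
dp = 0.0168*(190/0.85)*0.075*14.1167^2/(2*32.174) = 0.8722 lbf/ft^2

0.8722 lbf/ft^2


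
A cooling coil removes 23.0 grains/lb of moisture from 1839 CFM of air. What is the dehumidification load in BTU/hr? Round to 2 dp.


Q = 0.68 * 1839 * 23.0 = 28761.96 BTU/hr

28761.96 BTU/hr


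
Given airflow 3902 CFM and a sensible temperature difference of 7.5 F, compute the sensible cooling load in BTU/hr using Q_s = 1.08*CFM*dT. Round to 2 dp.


Q = 1.08 * 3902 * 7.5 = 31606.20 BTU/hr

31606.20 BTU/hr


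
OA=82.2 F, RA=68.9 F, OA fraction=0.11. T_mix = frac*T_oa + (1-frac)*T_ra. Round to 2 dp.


T_mix = 0.11*82.2 + 0.89*68.9 = 70.36 F

70.36 F


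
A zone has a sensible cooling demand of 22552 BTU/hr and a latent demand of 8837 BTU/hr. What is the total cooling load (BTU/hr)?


Qt = 22552 + 8837 = 31389 BTU/hr

31389 BTU/hr


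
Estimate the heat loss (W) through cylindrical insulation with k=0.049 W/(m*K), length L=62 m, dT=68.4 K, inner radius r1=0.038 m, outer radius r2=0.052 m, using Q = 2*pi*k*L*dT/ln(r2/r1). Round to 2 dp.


Q = 2*pi*0.049*62*68.4/ln(0.052/0.038) = 4162.63 W

4162.63 W


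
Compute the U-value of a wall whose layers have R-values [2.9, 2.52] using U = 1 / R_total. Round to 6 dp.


R_total = 2.9 + 2.52 = 5.42
U = 1/5.42 = 0.184502

0.184502


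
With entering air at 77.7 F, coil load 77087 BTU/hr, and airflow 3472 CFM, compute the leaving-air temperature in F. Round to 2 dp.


dT = 77087/(1.08*3472) = 20.5578
T_leave = 77.7 - 20.5578 = 57.14 F

57.14 F


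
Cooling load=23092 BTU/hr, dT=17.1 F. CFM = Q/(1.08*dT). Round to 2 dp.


CFM = 23092 / (1.08 * 17.1) = 1250.38

1250.38 CFM


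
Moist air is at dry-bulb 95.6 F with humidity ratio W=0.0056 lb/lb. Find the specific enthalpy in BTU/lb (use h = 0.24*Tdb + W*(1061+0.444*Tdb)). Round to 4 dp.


h = 0.24*95.6 + 0.0056*(1061+0.444*95.6) = 29.1233 BTU/lb

29.1233 BTU/lb


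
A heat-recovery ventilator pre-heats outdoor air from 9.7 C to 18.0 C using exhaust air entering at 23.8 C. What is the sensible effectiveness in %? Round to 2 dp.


eff = (18.0-9.7)/(23.8-9.7)*100 = 58.87 %

58.87 %


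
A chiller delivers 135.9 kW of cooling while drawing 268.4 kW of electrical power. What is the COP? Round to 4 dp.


COP = 135.9 / 268.4 = 0.5063

0.5063


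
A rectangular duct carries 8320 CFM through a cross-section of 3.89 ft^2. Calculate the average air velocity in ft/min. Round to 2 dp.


V = 8320 / 3.89 = 2138.82 ft/min

2138.82 ft/min


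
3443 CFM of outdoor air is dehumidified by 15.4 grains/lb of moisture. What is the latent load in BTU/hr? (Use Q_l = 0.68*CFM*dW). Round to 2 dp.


Q = 0.68 * 3443 * 15.4 = 36055.10 BTU/hr

36055.10 BTU/hr


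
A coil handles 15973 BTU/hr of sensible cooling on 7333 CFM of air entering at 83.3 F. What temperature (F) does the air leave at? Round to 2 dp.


dT = 15973/(1.08*7333) = 2.0169
T_leave = 83.3 - 2.0169 = 81.28 F

81.28 F


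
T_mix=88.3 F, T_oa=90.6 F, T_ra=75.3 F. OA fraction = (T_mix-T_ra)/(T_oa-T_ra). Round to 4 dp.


frac = (88.3 - 75.3) / (90.6 - 75.3) = 0.8497

0.8497


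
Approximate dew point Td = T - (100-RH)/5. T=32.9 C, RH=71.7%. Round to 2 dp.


Td = 32.9 - (100-71.7)/5 = 27.24 C

27.24 C


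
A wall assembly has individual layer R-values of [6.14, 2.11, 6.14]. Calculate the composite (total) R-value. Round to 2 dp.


R_total = 6.14 + 2.11 + 6.14 = 14.39

14.39


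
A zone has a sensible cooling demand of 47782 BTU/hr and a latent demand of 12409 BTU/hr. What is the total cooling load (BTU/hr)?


Qt = 47782 + 12409 = 60191 BTU/hr

60191 BTU/hr


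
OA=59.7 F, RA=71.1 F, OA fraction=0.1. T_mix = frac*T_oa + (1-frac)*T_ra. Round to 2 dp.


T_mix = 0.1*59.7 + 0.9*71.1 = 69.96 F

69.96 F


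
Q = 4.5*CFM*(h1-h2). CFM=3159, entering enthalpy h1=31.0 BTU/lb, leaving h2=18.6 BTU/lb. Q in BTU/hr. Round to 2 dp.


Q = 4.5 * 3159 * (31.0 - 18.6) = 176272.20 BTU/hr

176272.20 BTU/hr


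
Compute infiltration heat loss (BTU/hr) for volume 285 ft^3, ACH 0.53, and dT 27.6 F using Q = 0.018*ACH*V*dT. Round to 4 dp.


Q = 0.018 * 0.53 * 285 * 27.6 = 75.0416 BTU/hr

75.0416 BTU/hr


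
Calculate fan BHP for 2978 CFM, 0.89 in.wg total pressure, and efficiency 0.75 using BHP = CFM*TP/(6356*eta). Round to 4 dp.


BHP = 2978 * 0.89 / (6356 * 0.75) = 0.5560 hp

0.5560 hp


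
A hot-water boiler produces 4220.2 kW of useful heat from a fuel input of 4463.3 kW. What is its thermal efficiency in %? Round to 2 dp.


eta = (4220.2/4463.3)*100 = 94.55 %

94.55 %


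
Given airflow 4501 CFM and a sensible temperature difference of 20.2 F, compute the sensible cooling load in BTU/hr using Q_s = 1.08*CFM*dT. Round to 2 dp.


Q = 1.08 * 4501 * 20.2 = 98193.82 BTU/hr

98193.82 BTU/hr


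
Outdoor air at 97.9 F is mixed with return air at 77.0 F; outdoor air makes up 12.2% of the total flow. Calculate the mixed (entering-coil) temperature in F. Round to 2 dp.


T_mix = 77.0 + (12.2/100)*(97.9-77.0) = 79.55 F

79.55 F


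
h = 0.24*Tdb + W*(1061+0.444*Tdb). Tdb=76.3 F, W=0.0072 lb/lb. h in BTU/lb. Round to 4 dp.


h = 0.24*76.3 + 0.0072*(1061+0.444*76.3) = 26.1951 BTU/lb

26.1951 BTU/lb


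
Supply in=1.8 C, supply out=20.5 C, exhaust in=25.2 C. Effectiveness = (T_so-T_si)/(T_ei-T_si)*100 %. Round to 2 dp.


eff = (20.5-1.8)/(25.2-1.8)*100 = 79.91 %

79.91 %


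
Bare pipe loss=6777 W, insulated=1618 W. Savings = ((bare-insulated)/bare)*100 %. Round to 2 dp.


Savings = ((6777-1618)/6777)*100 = 76.13 %

76.13 %


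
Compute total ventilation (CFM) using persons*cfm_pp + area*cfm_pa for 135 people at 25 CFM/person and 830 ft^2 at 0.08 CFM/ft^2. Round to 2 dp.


Total = 135*25 + 830*0.08 = 3441.40 CFM

3441.40 CFM


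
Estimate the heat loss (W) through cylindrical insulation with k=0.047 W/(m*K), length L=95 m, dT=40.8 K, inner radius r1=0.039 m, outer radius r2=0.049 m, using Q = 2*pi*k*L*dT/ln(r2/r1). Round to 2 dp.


Q = 2*pi*0.047*95*40.8/ln(0.049/0.039) = 5014.58 W

5014.58 W


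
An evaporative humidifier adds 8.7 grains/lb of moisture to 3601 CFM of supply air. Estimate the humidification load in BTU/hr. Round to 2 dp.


Q = 0.68 * 3601 * 8.7 = 21303.52 BTU/hr

21303.52 BTU/hr


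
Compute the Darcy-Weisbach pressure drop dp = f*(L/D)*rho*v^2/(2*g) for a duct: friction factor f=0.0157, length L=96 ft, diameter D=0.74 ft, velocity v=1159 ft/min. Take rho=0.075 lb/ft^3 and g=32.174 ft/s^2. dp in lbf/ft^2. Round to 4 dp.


v_fps = 1159/60 = 19.3167 ft/s
dp = 0.0157*(96/0.74)*0.075*19.3167^2/(2*32.174) = 0.8858 lbf/ft^2

0.8858 lbf/ft^2


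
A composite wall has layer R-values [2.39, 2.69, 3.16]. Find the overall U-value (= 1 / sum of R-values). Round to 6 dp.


R_total = 2.39 + 2.69 + 3.16 = 8.24
U = 1/8.24 = 0.121359

0.121359


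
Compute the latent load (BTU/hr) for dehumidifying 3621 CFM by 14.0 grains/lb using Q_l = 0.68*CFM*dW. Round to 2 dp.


Q = 0.68 * 3621 * 14.0 = 34471.92 BTU/hr

34471.92 BTU/hr


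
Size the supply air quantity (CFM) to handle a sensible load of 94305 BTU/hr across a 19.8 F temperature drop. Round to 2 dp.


CFM = 94305 / (1.08 * 19.8) = 4410.07

4410.07 CFM


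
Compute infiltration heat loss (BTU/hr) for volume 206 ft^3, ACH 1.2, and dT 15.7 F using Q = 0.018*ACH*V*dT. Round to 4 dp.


Q = 0.018 * 1.2 * 206 * 15.7 = 69.8587 BTU/hr

69.8587 BTU/hr


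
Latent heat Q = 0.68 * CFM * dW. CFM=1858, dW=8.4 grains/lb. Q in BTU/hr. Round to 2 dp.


Q = 0.68 * 1858 * 8.4 = 10612.90 BTU/hr

10612.90 BTU/hr


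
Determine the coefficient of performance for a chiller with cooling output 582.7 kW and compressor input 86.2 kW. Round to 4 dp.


COP = 582.7 / 86.2 = 6.7599

6.7599


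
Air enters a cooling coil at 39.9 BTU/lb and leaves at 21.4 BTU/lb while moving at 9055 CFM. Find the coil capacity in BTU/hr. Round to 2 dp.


Q = 4.5 * 9055 * (39.9 - 21.4) = 753828.75 BTU/hr

753828.75 BTU/hr


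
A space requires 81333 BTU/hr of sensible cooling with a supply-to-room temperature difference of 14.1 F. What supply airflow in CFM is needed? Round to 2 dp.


CFM = 81333 / (1.08 * 14.1) = 5341.02

5341.02 CFM


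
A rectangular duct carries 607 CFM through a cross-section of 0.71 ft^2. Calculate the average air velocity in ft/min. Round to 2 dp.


V = 607 / 0.71 = 854.93 ft/min

854.93 ft/min


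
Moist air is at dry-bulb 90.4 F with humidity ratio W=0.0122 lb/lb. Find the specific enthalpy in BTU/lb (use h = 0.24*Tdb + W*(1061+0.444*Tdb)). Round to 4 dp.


h = 0.24*90.4 + 0.0122*(1061+0.444*90.4) = 35.1299 BTU/lb

35.1299 BTU/lb


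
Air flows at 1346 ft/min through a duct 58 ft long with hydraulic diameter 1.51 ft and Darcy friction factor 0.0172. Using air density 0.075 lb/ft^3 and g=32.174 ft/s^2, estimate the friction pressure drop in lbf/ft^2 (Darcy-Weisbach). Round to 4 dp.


v_fps = 1346/60 = 22.4333 ft/s
dp = 0.0172*(58/1.51)*0.075*22.4333^2/(2*32.174) = 0.3875 lbf/ft^2

0.3875 lbf/ft^2


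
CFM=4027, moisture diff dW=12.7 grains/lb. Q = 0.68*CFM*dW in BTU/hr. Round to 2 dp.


Q = 0.68 * 4027 * 12.7 = 34777.17 BTU/hr

34777.17 BTU/hr


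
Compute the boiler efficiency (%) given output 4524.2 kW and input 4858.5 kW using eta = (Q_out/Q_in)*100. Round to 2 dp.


eta = (4524.2/4858.5)*100 = 93.12 %

93.12 %


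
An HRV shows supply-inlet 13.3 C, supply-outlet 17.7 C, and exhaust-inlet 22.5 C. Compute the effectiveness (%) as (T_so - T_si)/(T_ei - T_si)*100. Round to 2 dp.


eff = (17.7-13.3)/(22.5-13.3)*100 = 47.83 %

47.83 %


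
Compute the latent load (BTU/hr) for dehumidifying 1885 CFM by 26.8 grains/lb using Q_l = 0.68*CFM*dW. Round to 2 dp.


Q = 0.68 * 1885 * 26.8 = 34352.24 BTU/hr

34352.24 BTU/hr


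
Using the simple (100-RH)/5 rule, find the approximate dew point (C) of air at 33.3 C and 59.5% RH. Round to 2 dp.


Td = 33.3 - (100-59.5)/5 = 25.20 C

25.20 C


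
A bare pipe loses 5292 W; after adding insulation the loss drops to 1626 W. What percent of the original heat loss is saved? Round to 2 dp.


Savings = ((5292-1626)/5292)*100 = 69.27 %

69.27 %


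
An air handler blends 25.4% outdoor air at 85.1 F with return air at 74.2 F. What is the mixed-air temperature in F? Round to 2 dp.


T_mix = 74.2 + (25.4/100)*(85.1-74.2) = 76.97 F

76.97 F


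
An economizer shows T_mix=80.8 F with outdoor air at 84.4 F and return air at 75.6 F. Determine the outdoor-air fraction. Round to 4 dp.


frac = (80.8 - 75.6) / (84.4 - 75.6) = 0.5909

0.5909


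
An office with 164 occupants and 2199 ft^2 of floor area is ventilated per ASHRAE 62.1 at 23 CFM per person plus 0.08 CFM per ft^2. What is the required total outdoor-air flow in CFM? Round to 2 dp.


Total = 164*23 + 2199*0.08 = 3947.92 CFM

3947.92 CFM


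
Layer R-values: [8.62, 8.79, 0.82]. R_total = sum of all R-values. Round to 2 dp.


R_total = 8.62 + 8.79 + 0.82 = 18.23

18.23


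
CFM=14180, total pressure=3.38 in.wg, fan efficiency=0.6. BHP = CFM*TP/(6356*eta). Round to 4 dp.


BHP = 14180 * 3.38 / (6356 * 0.6) = 12.5678 hp

12.5678 hp


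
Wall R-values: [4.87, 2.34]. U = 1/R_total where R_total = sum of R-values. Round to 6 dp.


R_total = 4.87 + 2.34 = 7.21
U = 1/7.21 = 0.138696

0.138696


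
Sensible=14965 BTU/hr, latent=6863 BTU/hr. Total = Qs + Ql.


Qt = 14965 + 6863 = 21828 BTU/hr

21828 BTU/hr


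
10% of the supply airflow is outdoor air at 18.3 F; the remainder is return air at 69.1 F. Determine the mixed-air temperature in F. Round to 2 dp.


T_mix = 0.1*18.3 + 0.9*69.1 = 64.02 F

64.02 F


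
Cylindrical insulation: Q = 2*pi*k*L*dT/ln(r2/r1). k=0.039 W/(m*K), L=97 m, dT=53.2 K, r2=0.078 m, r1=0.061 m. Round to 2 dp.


Q = 2*pi*0.039*97*53.2/ln(0.078/0.061) = 5143.80 W

5143.80 W


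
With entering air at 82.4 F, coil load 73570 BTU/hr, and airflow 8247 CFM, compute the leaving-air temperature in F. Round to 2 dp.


dT = 73570/(1.08*8247) = 8.2600
T_leave = 82.4 - 8.2600 = 74.14 F

74.14 F


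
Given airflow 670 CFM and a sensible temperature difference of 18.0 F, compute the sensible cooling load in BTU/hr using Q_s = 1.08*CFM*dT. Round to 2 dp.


Q = 1.08 * 670 * 18.0 = 13024.80 BTU/hr

13024.80 BTU/hr


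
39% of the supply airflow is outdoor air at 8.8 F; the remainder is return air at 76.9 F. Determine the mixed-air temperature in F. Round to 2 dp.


T_mix = 0.39*8.8 + 0.61*76.9 = 50.34 F

50.34 F


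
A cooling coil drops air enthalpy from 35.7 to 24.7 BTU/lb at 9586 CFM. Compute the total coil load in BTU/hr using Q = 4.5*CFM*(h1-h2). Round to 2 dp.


Q = 4.5 * 9586 * (35.7 - 24.7) = 474507.00 BTU/hr

474507.00 BTU/hr


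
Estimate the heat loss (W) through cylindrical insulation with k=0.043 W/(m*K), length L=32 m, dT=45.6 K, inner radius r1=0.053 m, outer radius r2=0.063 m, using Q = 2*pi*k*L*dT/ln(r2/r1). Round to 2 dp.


Q = 2*pi*0.043*32*45.6/ln(0.063/0.053) = 2280.93 W

2280.93 W


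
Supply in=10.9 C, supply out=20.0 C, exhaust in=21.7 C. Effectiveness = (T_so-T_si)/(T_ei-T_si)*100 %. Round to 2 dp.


eff = (20.0-10.9)/(21.7-10.9)*100 = 84.26 %

84.26 %


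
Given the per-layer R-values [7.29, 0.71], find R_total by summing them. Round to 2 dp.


R_total = 7.29 + 0.71 = 8.00

8.00


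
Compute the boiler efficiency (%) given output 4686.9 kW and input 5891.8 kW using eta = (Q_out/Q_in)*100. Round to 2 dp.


eta = (4686.9/5891.8)*100 = 79.55 %

79.55 %


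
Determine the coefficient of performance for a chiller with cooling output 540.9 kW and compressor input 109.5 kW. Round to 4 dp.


COP = 540.9 / 109.5 = 4.9397

4.9397


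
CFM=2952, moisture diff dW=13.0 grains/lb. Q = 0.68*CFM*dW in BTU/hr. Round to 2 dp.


Q = 0.68 * 2952 * 13.0 = 26095.68 BTU/hr

26095.68 BTU/hr


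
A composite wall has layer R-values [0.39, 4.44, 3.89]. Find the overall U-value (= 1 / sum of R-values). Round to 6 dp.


R_total = 0.39 + 4.44 + 3.89 = 8.72
U = 1/8.72 = 0.114679

0.114679


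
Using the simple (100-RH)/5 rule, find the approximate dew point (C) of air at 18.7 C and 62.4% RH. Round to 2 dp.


Td = 18.7 - (100-62.4)/5 = 11.18 C

11.18 C


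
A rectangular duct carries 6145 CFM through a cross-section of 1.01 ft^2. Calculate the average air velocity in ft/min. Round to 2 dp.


V = 6145 / 1.01 = 6084.16 ft/min

6084.16 ft/min


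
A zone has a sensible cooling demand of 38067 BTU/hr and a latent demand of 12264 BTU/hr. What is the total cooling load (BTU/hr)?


Qt = 38067 + 12264 = 50331 BTU/hr

50331 BTU/hr


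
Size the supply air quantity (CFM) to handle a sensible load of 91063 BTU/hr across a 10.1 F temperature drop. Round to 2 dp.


CFM = 91063 / (1.08 * 10.1) = 8348.28

8348.28 CFM


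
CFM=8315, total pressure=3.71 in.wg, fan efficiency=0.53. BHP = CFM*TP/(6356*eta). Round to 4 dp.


BHP = 8315 * 3.71 / (6356 * 0.53) = 9.1575 hp

9.1575 hp


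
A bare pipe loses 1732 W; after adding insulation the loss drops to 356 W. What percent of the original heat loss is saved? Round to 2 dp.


Savings = ((1732-356)/1732)*100 = 79.45 %

79.45 %


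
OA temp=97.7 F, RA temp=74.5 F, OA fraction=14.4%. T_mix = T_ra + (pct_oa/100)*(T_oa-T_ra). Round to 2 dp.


T_mix = 74.5 + (14.4/100)*(97.7-74.5) = 77.84 F

77.84 F


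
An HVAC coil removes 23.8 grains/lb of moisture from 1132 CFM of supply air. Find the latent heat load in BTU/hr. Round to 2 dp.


Q = 0.68 * 1132 * 23.8 = 18320.29 BTU/hr

18320.29 BTU/hr


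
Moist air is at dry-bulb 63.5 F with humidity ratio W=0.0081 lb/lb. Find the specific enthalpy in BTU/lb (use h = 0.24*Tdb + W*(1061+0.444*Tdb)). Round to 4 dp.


h = 0.24*63.5 + 0.0081*(1061+0.444*63.5) = 24.0625 BTU/lb

24.0625 BTU/lb


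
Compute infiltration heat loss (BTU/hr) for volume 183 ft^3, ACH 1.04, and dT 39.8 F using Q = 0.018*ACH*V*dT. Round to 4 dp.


Q = 0.018 * 1.04 * 183 * 39.8 = 136.3452 BTU/hr

136.3452 BTU/hr


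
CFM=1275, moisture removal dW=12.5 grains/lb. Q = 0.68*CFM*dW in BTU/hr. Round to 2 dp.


Q = 0.68 * 1275 * 12.5 = 10837.50 BTU/hr

10837.50 BTU/hr


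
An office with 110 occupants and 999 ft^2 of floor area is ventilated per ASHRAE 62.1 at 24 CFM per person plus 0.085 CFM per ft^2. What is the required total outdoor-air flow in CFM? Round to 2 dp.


Total = 110*24 + 999*0.085 = 2724.92 CFM

2724.92 CFM


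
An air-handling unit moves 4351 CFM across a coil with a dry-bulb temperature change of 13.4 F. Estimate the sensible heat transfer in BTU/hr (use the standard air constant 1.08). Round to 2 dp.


Q = 1.08 * 4351 * 13.4 = 62967.67 BTU/hr

62967.67 BTU/hr


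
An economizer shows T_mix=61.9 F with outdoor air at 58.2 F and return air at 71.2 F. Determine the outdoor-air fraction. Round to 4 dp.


frac = (61.9 - 71.2) / (58.2 - 71.2) = 0.7154

0.7154


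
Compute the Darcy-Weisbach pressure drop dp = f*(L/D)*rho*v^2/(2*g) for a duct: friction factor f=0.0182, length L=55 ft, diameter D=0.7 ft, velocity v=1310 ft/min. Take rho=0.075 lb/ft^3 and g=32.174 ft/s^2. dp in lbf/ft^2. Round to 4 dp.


v_fps = 1310/60 = 21.8333 ft/s
dp = 0.0182*(55/0.7)*0.075*21.8333^2/(2*32.174) = 0.7945 lbf/ft^2

0.7945 lbf/ft^2


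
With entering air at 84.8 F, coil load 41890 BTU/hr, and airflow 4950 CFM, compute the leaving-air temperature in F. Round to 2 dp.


dT = 41890/(1.08*4950) = 7.8358
T_leave = 84.8 - 7.8358 = 76.96 F

76.96 F


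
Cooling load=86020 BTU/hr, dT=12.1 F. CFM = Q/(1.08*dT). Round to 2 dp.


CFM = 86020 / (1.08 * 12.1) = 6582.49

6582.49 CFM


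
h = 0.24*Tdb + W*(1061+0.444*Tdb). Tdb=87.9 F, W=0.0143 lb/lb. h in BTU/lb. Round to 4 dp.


h = 0.24*87.9 + 0.0143*(1061+0.444*87.9) = 36.8264 BTU/lb

36.8264 BTU/lb


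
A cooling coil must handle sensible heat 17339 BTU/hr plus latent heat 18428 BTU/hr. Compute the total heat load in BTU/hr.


Qt = 17339 + 18428 = 35767 BTU/hr

35767 BTU/hr


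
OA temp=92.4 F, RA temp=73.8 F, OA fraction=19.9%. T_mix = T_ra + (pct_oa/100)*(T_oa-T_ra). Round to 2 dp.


T_mix = 73.8 + (19.9/100)*(92.4-73.8) = 77.50 F

77.50 F


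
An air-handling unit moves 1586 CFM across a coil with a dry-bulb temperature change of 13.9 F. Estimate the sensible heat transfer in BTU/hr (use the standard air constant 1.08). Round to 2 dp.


Q = 1.08 * 1586 * 13.9 = 23809.03 BTU/hr

23809.03 BTU/hr


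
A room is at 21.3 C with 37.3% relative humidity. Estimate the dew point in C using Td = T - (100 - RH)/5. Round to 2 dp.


Td = 21.3 - (100-37.3)/5 = 8.76 C

8.76 C


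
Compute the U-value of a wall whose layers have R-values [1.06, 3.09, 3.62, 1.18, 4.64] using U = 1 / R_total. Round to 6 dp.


R_total = 1.06 + 3.09 + 3.62 + 1.18 + 4.64 = 13.59
U = 1/13.59 = 0.073584

0.073584


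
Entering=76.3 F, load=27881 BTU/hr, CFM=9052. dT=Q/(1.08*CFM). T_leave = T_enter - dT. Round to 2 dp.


dT = 27881/(1.08*9052) = 2.8519
T_leave = 76.3 - 2.8519 = 73.45 F

73.45 F


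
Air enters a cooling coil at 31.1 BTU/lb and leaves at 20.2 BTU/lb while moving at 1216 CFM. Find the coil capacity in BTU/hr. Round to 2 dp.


Q = 4.5 * 1216 * (31.1 - 20.2) = 59644.80 BTU/hr

59644.80 BTU/hr


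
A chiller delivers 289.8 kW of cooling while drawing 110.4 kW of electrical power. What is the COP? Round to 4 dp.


COP = 289.8 / 110.4 = 2.6250

2.6250


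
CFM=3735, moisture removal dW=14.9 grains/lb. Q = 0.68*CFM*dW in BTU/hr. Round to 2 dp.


Q = 0.68 * 3735 * 14.9 = 37843.02 BTU/hr

37843.02 BTU/hr


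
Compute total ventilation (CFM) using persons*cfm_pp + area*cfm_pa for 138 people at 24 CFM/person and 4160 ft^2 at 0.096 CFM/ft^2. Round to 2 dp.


Total = 138*24 + 4160*0.096 = 3711.36 CFM

3711.36 CFM


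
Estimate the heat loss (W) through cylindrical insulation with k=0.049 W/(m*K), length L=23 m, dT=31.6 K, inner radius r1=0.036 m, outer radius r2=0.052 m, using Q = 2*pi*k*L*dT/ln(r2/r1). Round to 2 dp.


Q = 2*pi*0.049*23*31.6/ln(0.052/0.036) = 608.51 W

608.51 W


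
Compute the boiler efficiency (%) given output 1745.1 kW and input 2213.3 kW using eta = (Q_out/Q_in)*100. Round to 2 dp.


eta = (1745.1/2213.3)*100 = 78.85 %

78.85 %


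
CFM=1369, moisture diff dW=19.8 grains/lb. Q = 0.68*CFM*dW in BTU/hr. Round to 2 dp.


Q = 0.68 * 1369 * 19.8 = 18432.22 BTU/hr

18432.22 BTU/hr


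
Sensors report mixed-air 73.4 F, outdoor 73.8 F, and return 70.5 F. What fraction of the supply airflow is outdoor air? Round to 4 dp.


frac = (73.4 - 70.5) / (73.8 - 70.5) = 0.8788

0.8788


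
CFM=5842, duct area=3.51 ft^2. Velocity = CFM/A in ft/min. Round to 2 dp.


V = 5842 / 3.51 = 1664.39 ft/min

1664.39 ft/min


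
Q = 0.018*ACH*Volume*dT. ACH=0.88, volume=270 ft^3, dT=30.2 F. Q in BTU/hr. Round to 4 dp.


Q = 0.018 * 0.88 * 270 * 30.2 = 129.1594 BTU/hr

129.1594 BTU/hr


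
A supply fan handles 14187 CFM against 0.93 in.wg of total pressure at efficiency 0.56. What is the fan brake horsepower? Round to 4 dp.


BHP = 14187 * 0.93 / (6356 * 0.56) = 3.7068 hp

3.7068 hp


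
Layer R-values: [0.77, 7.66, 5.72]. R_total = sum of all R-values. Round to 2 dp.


R_total = 0.77 + 7.66 + 5.72 = 14.15

14.15


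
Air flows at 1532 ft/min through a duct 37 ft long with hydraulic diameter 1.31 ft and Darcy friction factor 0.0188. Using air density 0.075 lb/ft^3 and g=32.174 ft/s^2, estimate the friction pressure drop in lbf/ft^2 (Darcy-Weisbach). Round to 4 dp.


v_fps = 1532/60 = 25.5333 ft/s
dp = 0.0188*(37/1.31)*0.075*25.5333^2/(2*32.174) = 0.4035 lbf/ft^2

0.4035 lbf/ft^2


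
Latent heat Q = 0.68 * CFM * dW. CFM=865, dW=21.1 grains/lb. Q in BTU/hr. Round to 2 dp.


Q = 0.68 * 865 * 21.1 = 12411.02 BTU/hr

12411.02 BTU/hr


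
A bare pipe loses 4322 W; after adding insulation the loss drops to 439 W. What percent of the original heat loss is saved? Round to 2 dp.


Savings = ((4322-439)/4322)*100 = 89.84 %

89.84 %


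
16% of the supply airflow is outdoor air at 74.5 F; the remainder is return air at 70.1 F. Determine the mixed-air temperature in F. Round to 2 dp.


T_mix = 0.16*74.5 + 0.84*70.1 = 70.80 F

70.80 F


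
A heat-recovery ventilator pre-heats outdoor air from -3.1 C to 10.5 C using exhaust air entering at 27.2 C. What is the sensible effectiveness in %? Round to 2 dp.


eff = (10.5-(-3.1))/(27.2-(-3.1))*100 = 44.88 %

44.88 %


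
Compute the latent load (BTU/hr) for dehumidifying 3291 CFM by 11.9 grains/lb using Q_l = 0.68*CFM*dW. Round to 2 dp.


Q = 0.68 * 3291 * 11.9 = 26630.77 BTU/hr

26630.77 BTU/hr


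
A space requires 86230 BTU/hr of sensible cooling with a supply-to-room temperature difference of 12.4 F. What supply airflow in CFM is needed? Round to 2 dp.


CFM = 86230 / (1.08 * 12.4) = 6438.92

6438.92 CFM


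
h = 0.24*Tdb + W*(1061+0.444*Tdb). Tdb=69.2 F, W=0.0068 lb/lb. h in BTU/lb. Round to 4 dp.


h = 0.24*69.2 + 0.0068*(1061+0.444*69.2) = 24.0317 BTU/lb

24.0317 BTU/lb


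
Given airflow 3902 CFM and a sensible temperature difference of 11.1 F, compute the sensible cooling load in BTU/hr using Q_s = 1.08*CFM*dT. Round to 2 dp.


Q = 1.08 * 3902 * 11.1 = 46777.18 BTU/hr

46777.18 BTU/hr


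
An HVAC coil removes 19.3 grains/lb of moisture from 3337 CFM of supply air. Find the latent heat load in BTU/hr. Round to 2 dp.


Q = 0.68 * 3337 * 19.3 = 43794.79 BTU/hr

43794.79 BTU/hr


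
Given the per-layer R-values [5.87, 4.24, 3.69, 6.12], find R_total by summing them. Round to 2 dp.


R_total = 5.87 + 4.24 + 3.69 + 6.12 = 19.92

19.92


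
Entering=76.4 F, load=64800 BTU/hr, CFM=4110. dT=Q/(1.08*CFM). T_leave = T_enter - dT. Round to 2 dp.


dT = 64800/(1.08*4110) = 14.5985
T_leave = 76.4 - 14.5985 = 61.80 F

61.80 F


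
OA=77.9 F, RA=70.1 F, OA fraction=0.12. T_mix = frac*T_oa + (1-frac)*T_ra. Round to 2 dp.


T_mix = 0.12*77.9 + 0.88*70.1 = 71.04 F

71.04 F


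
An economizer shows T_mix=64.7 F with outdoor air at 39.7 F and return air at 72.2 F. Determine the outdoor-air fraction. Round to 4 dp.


frac = (64.7 - 72.2) / (39.7 - 72.2) = 0.2308

0.2308


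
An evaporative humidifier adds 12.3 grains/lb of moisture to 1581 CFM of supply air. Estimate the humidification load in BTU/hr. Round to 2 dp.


Q = 0.68 * 1581 * 12.3 = 13223.48 BTU/hr

13223.48 BTU/hr


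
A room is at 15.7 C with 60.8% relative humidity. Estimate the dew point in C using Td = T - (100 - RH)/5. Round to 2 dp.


Td = 15.7 - (100-60.8)/5 = 7.86 C

7.86 C


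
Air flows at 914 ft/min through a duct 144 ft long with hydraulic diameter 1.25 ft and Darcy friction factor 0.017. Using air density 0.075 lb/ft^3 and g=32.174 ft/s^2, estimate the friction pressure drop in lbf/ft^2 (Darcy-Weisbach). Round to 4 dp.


v_fps = 914/60 = 15.2333 ft/s
dp = 0.017*(144/1.25)*0.075*15.2333^2/(2*32.174) = 0.5297 lbf/ft^2

0.5297 lbf/ft^2
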